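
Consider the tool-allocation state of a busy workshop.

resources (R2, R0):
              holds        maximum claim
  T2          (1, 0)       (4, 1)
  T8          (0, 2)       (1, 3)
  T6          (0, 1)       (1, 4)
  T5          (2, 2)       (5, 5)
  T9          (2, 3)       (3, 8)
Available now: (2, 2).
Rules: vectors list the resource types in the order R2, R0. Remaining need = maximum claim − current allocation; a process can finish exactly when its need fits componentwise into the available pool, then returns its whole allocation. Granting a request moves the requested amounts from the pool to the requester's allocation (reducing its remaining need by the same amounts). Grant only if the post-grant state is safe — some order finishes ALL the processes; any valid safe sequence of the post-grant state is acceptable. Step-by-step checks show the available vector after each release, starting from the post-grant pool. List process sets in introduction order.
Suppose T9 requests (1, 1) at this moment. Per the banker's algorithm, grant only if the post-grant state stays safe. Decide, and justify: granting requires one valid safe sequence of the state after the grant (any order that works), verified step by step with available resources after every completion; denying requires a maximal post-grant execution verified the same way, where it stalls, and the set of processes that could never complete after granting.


GRANT. The post-grant state is safe; one safe sequence: T8, T6, T9, T2, T5.
Key observation: even at the reduced pool (1, 1), T8 fits immediately, so safety survives the grant.
Verifying the post-grant state step by step:
  pool = (1, 1)
  run T8 (needs (1, 1), free (1, 1)); after release of (0, 2) the pool is (1, 3)
  run T6 (needs (1, 3), free (1, 3)); after release of (0, 1) the pool is (1, 4)
  run T9 (needs (0, 4), free (1, 4)); after release of (3, 4) the pool is (4, 8)
  run T2 (needs (3, 1), free (4, 8)); after release of (1, 0) the pool is (5, 8)
  run T5 (needs (3, 3), free (5, 8)); after release of (2, 2) the pool is (7, 10)


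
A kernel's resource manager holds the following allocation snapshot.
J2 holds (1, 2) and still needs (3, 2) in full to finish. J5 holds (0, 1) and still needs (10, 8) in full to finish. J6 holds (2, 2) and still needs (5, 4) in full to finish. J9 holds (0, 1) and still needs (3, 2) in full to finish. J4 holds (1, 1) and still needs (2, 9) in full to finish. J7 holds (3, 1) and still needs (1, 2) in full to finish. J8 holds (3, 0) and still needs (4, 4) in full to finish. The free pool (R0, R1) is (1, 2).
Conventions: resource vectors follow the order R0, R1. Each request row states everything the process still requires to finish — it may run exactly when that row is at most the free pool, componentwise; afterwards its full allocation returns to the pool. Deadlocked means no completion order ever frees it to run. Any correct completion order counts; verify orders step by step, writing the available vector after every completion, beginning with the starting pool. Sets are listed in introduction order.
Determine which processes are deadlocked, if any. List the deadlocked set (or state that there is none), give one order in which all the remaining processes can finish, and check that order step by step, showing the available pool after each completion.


No process is deadlocked.
Key observation: no deadlock: J7 fits now, and the freed resources carry the rest through.
The rest can finish in the order J7, J2, J6, J9, J8, J5, J4. Walking it through:
  pool = (1, 2)
  J7: need (1, 2) fits (1, 2); releases (3, 1), pool now (4, 3)
  J2: need (3, 2) fits (4, 3); releases (1, 2), pool now (5, 5)
  J6: need (5, 4) fits (5, 5); releases (2, 2), pool now (7, 7)
  J9: need (3, 2) fits (7, 7); releases (0, 1), pool now (7, 8)
  J8: need (4, 4) fits (7, 8); releases (3, 0), pool now (10, 8)
  J5: need (10, 8) fits (10, 8); releases (0, 1), pool now (10, 9)
  J4: need (2, 9) fits (10, 9); releases (1, 1), pool now (11, 10)


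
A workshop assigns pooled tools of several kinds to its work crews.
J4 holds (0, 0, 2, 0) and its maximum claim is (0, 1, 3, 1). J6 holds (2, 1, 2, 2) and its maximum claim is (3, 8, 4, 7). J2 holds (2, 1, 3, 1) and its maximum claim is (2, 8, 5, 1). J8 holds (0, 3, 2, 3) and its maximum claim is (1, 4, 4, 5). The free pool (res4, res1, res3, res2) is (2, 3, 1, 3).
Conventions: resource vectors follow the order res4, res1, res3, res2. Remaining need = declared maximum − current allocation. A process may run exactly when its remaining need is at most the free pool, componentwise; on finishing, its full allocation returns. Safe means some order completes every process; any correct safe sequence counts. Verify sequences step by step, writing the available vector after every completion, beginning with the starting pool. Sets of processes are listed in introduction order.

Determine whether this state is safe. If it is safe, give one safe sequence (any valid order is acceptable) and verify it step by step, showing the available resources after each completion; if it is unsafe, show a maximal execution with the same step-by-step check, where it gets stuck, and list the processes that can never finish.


UNSAFE.
Key observation: res1 is the bottleneck — with J4, J8 done the pool holds (2, 6, 5, 6), short of every remaining need.
A maximal execution: J4, J8 — then nothing else fits. Check, step by step:
  pool = (2, 3, 1, 3)
  J4 needs (0, 1, 1, 1) <= (2, 3, 1, 3) -> finishes; pool += (0, 0, 2, 0) = (2, 3, 3, 3)
  J8 needs (1, 1, 2, 2) <= (2, 3, 3, 3) -> finishes; pool += (0, 3, 2, 3) = (2, 6, 5, 6)
  J6 cannot run: need (1, 7, 2, 5) vs free (2, 6, 5, 6) (insufficient res1)
  J2 cannot run: need (0, 7, 2, 0) vs free (2, 6, 5, 6) (insufficient res1)
Never able to finish: J6 and J2.


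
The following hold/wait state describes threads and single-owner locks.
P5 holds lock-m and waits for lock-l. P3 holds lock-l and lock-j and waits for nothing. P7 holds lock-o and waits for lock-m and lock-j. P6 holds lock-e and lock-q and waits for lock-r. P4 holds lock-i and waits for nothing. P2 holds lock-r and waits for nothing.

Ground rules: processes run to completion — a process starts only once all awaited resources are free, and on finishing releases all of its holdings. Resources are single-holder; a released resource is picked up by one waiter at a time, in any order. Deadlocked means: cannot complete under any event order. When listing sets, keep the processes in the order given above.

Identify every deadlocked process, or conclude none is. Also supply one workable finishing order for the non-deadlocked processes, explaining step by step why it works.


The deadlocked set is empty.
Key observation: although several processes wait, no cycle exists — each chain bottoms out at a free runner.
The rest can finish in the order P4, P2, P3, P5, P6, P7.
Walking it through:
  P4 waits on nothing -> runs at once and releases lock-i
  P2 waits on nothing -> runs at once and releases lock-r
  P3 waits on nothing -> runs at once and releases lock-l and lock-j
  P5 waits on lock-l — all released -> runs and releases lock-m
  P6 waits on lock-r — all released -> runs and releases lock-e and lock-q
  P7 waits on lock-m and lock-j — all released -> runs and releases lock-o


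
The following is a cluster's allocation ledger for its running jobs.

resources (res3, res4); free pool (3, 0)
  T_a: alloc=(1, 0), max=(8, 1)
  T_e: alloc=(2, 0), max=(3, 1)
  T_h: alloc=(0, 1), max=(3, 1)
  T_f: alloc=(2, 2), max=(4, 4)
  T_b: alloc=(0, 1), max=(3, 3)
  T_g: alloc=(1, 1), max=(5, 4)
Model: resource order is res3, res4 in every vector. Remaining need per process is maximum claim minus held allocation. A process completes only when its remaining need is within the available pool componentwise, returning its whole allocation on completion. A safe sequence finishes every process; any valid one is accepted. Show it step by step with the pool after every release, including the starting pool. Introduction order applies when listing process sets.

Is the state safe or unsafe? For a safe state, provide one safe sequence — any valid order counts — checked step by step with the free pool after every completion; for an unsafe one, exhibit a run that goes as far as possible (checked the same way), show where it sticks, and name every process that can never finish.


UNSAFE.
Key observation: after T_h, T_e the pool peaks at (5, 1), and each blocked process is short somewhere: T_a on res3; T_f on res4; T_b on res4; T_g on res4.
A maximal execution: T_h, T_e — then nothing else fits. Walking it through:
  pool = (3, 0)
  T_h: need (3, 0) fits (3, 0); releases (0, 1), pool now (3, 1)
  T_e: need (1, 1) fits (3, 1); releases (2, 0), pool now (5, 1)
  T_a still needs (7, 1) but only (5, 1) is free — short on res3
  T_f still needs (2, 2) but only (5, 1) is free — short on res4
  T_b still needs (3, 2) but only (5, 1) is free — short on res4
  T_g still needs (4, 3) but only (5, 1) is free — short on res4
Processes that can never finish: T_a, T_f, T_b and T_g.


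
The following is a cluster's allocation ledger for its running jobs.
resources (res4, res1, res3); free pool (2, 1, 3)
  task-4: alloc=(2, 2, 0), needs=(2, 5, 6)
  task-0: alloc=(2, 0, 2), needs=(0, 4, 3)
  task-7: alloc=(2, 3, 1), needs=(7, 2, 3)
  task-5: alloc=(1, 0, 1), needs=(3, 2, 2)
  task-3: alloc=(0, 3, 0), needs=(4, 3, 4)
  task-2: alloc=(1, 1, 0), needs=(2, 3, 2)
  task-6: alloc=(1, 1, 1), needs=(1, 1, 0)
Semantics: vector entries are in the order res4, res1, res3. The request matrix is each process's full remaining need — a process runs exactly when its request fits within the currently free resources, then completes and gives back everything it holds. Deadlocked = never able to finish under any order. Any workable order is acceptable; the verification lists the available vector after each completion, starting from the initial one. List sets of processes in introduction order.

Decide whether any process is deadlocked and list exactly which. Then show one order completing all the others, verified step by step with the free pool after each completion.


The deadlocked set is task-4, task-0, task-7, task-3 and task-2.
Key observation: after task-6, task-5 the pool peaks at (4, 2, 5), and each blocked process is short somewhere: task-4 on res1, res3; task-0 on res1; task-7 on res4; task-3 on res1; task-2 on res1.
The rest can finish in the order task-6, task-5. Verifying each step:
  pool = (2, 1, 3)
  task-6: need (1, 1, 0) fits (2, 1, 3); releases (1, 1, 1), pool now (3, 2, 4)
  task-5: need (3, 2, 2) fits (3, 2, 4); releases (1, 0, 1), pool now (4, 2, 5)
None of the blocked processes ever fits:
  task-4 still needs (2, 5, 6) but only (4, 2, 5) is free — short on res1 and res3
  task-0 still needs (0, 4, 3) but only (4, 2, 5) is free — short on res1
  task-7 still needs (7, 2, 3) but only (4, 2, 5) is free — short on res4
  task-3 still needs (4, 3, 4) but only (4, 2, 5) is free — short on res1
  task-2 still needs (2, 3, 2) but only (4, 2, 5) is free — short on res1


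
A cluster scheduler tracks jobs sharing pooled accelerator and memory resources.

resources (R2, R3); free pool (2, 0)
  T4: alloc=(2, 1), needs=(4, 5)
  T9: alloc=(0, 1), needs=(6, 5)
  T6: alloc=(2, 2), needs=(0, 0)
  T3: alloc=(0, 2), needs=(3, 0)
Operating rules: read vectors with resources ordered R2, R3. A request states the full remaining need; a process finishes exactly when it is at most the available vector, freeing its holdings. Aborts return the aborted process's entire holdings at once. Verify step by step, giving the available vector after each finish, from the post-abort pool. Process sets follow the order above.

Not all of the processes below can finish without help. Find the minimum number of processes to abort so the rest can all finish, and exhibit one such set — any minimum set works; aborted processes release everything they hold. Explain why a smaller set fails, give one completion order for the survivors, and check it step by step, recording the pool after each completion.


Minimum abort set: T9.
Key observation: T4 had no path to completion before; after the abort of T9 ((0, 1) returned), step 3 is where it fits.
No smaller set exists: with zero aborts the deadlock remains.
The survivors complete as T6, T3, T4. Walking it through (starting from the post-abort pool):
  pool = (2, 1)
  T6 needs (0, 0) <= (2, 1) -> finishes; pool += (2, 2) = (4, 3)
  T3 needs (3, 0) <= (4, 3) -> finishes; pool += (0, 2) = (4, 5)
  T4 needs (4, 5) <= (4, 5) -> finishes; pool += (2, 1) = (6, 6)


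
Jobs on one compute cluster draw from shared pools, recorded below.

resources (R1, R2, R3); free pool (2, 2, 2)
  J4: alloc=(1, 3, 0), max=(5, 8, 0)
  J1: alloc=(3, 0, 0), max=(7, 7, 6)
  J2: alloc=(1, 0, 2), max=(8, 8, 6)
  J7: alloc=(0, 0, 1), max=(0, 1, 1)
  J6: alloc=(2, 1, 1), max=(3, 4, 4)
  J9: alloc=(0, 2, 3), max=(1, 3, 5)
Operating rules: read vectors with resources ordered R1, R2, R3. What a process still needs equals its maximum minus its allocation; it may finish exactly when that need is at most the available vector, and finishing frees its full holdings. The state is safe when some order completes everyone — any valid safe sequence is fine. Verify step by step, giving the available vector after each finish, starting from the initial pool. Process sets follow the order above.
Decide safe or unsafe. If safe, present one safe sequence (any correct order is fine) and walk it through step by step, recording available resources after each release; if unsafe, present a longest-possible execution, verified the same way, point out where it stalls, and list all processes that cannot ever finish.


SAFE — a valid safe sequence is J9, J6, J4, J1, J2, J7.
Key observation: the order's first zero-slack moment is J9 ((1, 1, 2) needed, (2, 2, 2) free — a requested resource with nothing to spare).
Walking it through:
  pool = (2, 2, 2)
  J9: need (1, 1, 2) fits (2, 2, 2); releases (0, 2, 3), pool now (2, 4, 5)
  J6: need (1, 3, 3) fits (2, 4, 5); releases (2, 1, 1), pool now (4, 5, 6)
  J4: need (4, 5, 0) fits (4, 5, 6); releases (1, 3, 0), pool now (5, 8, 6)
  J1: need (4, 7, 6) fits (5, 8, 6); releases (3, 0, 0), pool now (8, 8, 6)
  J2: need (7, 8, 4) fits (8, 8, 6); releases (1, 0, 2), pool now (9, 8, 8)
  J7: need (0, 1, 0) fits (9, 8, 8); releases (0, 0, 1), pool now (9, 8, 9)


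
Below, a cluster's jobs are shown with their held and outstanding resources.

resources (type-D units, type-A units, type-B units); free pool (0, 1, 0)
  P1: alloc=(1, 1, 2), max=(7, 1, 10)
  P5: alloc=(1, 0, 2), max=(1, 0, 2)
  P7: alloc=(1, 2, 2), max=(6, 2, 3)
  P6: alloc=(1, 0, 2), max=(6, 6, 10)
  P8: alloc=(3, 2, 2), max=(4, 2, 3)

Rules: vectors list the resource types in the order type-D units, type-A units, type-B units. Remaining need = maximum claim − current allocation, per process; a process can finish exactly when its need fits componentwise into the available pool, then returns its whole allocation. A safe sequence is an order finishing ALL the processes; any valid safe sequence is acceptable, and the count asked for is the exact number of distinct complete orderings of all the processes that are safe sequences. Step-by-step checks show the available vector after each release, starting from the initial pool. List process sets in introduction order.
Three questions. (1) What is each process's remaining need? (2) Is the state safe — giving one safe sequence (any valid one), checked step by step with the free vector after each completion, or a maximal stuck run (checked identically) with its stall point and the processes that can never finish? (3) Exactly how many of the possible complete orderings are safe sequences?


(1) Outstanding need per process (order type-D units, type-A units, type-B units):
  P1: (6, 0, 8)
  P5: (0, 0, 0)
  P7: (5, 0, 1)
  P6: (5, 6, 8)
  P8: (1, 0, 1)
(2) UNSAFE — no complete ordering exists.
Key observation: once P5, P8 finish, the pool peaks at (4, 3, 4) — and every remaining process still needs more type-D units than that.
The run P5, P8 cannot be extended any further. Verifying each step:
  pool = (0, 1, 0)
  P5: need (0, 0, 0) fits (0, 1, 0); releases (1, 0, 2), pool now (1, 1, 2)
  P8: need (1, 0, 1) fits (1, 1, 2); releases (3, 2, 2), pool now (4, 3, 4)
  P1 cannot run: need (6, 0, 8) vs free (4, 3, 4) (insufficient type-D units and type-B units)
  P7 cannot run: need (5, 0, 1) vs free (4, 3, 4) (insufficient type-D units)
  P6 cannot run: need (5, 6, 8) vs free (4, 3, 4) (insufficient type-D units, type-A units and type-B units)
Permanently blocked: P1, P7 and P6.
(3) Exactly 0 of the possible complete orderings are safe sequences.


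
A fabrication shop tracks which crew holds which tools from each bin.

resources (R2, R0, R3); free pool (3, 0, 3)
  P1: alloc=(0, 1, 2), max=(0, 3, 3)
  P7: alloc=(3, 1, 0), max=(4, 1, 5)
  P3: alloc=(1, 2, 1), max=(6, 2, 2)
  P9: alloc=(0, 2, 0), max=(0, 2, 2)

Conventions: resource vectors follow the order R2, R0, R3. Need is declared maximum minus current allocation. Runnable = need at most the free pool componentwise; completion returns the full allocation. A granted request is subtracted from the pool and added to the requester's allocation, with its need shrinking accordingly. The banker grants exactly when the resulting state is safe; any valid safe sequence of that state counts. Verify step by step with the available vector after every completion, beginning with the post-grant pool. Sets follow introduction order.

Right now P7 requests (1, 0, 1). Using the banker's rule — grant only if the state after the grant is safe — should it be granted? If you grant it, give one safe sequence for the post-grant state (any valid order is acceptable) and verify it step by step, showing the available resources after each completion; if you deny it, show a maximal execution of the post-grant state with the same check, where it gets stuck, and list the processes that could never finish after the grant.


GRANT — the state after the grant stays safe, e.g. via P9, P1, P7, P3.
Key observation: granting shrinks the pool to (2, 0, 2), yet P9 still fits and the chain goes through.
Step-by-step check of the post-grant state:
  pool = (2, 0, 2)
  run P9 (needs (0, 0, 2), free (2, 0, 2)); after release of (0, 2, 0) the pool is (2, 2, 2)
  run P1 (needs (0, 2, 1), free (2, 2, 2)); after release of (0, 1, 2) the pool is (2, 3, 4)
  run P7 (needs (0, 0, 4), free (2, 3, 4)); after release of (4, 1, 1) the pool is (6, 4, 5)
  run P3 (needs (5, 0, 1), free (6, 4, 5)); after release of (1, 2, 1) the pool is (7, 6, 6)


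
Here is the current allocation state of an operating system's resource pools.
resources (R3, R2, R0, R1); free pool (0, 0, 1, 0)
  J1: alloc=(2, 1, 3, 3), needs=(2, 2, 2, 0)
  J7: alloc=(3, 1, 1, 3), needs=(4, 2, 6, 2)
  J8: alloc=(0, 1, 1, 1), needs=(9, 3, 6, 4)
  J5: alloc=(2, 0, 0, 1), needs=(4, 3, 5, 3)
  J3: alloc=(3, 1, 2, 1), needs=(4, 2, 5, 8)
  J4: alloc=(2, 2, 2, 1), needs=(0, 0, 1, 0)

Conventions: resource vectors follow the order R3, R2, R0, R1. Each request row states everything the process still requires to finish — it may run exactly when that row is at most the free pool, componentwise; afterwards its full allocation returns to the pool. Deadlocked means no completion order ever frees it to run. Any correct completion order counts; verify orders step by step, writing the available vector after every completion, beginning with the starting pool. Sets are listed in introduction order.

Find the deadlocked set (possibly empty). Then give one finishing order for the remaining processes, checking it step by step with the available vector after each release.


No process is deadlocked.
Key observation: no deadlock: J4 fits now, and the freed resources carry the rest through.
The rest can finish in the order J4, J1, J7, J5, J8, J3. Step-by-step check:
  pool = (0, 0, 1, 0)
  J4 needs (0, 0, 1, 0) <= (0, 0, 1, 0) -> finishes; pool += (2, 2, 2, 1) = (2, 2, 3, 1)
  J1 needs (2, 2, 2, 0) <= (2, 2, 3, 1) -> finishes; pool += (2, 1, 3, 3) = (4, 3, 6, 4)
  J7 needs (4, 2, 6, 2) <= (4, 3, 6, 4) -> finishes; pool += (3, 1, 1, 3) = (7, 4, 7, 7)
  J5 needs (4, 3, 5, 3) <= (7, 4, 7, 7) -> finishes; pool += (2, 0, 0, 1) = (9, 4, 7, 8)
  J8 needs (9, 3, 6, 4) <= (9, 4, 7, 8) -> finishes; pool += (0, 1, 1, 1) = (9, 5, 8, 9)
  J3 needs (4, 2, 5, 8) <= (9, 5, 8, 9) -> finishes; pool += (3, 1, 2, 1) = (12, 6, 10, 10)


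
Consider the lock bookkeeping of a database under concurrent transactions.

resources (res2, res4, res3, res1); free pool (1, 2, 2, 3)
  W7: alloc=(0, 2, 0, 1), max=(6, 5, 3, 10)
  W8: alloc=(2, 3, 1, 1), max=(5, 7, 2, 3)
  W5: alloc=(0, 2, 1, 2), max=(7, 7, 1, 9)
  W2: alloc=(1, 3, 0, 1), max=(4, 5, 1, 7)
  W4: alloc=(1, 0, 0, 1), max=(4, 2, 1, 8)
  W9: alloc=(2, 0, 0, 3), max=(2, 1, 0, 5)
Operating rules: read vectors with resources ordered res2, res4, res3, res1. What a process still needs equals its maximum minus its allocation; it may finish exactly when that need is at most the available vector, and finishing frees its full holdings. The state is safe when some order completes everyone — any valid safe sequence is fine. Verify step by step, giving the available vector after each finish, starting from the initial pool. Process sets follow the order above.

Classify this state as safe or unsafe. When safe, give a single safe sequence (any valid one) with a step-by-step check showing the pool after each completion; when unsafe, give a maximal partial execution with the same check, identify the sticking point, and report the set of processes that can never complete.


SAFE — a valid safe sequence is W9, W2, W4, W8, W5, W7.
Key observation: W2 is the earliest step where a requested resource binds exactly: need (3, 2, 1, 6), pool (3, 2, 2, 6) at its turn.
Step-by-step check:
  pool = (1, 2, 2, 3)
  run W9 (needs (0, 1, 0, 2), free (1, 2, 2, 3)); after release of (2, 0, 0, 3) the pool is (3, 2, 2, 6)
  run W2 (needs (3, 2, 1, 6), free (3, 2, 2, 6)); after release of (1, 3, 0, 1) the pool is (4, 5, 2, 7)
  run W4 (needs (3, 2, 1, 7), free (4, 5, 2, 7)); after release of (1, 0, 0, 1) the pool is (5, 5, 2, 8)
  run W8 (needs (3, 4, 1, 2), free (5, 5, 2, 8)); after release of (2, 3, 1, 1) the pool is (7, 8, 3, 9)
  run W5 (needs (7, 5, 0, 7), free (7, 8, 3, 9)); after release of (0, 2, 1, 2) the pool is (7, 10, 4, 11)
  run W7 (needs (6, 3, 3, 9), free (7, 10, 4, 11)); after release of (0, 2, 0, 1) the pool is (7, 12, 4, 12)


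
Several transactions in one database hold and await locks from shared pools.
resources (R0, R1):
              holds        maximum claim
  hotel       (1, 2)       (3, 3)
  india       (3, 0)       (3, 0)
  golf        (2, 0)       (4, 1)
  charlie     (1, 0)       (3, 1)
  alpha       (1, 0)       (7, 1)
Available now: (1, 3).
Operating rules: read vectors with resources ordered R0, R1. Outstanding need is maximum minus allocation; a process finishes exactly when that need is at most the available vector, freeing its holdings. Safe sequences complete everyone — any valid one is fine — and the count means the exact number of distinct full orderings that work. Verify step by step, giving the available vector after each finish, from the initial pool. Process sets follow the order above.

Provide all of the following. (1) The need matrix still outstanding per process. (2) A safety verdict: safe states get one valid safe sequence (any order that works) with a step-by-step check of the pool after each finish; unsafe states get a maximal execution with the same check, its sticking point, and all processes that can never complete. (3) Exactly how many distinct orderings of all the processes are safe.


(1) Remaining need (order R0, R1):
  hotel: (2, 1)
  india: (0, 0)
  golf: (2, 1)
  charlie: (2, 1)
  alpha: (6, 1)
(2) SAFE, for example via the order india, golf, hotel, charlie, alpha.
Key observation: nothing binds to the last unit here — the tightest requested-resource margin is 2, first seen at golf ((2, 1) against (4, 3)).
Check, step by step:
  pool = (1, 3)
  india needs (0, 0) <= (1, 3) -> finishes; pool += (3, 0) = (4, 3)
  golf needs (2, 1) <= (4, 3) -> finishes; pool += (2, 0) = (6, 3)
  hotel needs (2, 1) <= (6, 3) -> finishes; pool += (1, 2) = (7, 5)
  charlie needs (2, 1) <= (7, 5) -> finishes; pool += (1, 0) = (8, 5)
  alpha needs (6, 1) <= (8, 5) -> finishes; pool += (1, 0) = (9, 5)
(3) Exactly 14 of the possible complete orderings are safe sequences.


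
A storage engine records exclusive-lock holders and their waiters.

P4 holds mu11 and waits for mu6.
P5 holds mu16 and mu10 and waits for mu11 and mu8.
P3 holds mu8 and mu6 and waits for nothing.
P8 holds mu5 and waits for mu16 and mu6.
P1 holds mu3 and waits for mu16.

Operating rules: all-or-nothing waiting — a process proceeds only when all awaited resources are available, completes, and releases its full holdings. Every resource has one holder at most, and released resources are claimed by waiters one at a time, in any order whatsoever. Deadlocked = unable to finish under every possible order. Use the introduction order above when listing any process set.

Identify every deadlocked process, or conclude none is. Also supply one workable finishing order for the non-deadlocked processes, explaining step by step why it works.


The deadlocked set is empty.
Key observation: the waits form no ring: some process can always run, and its releases unblock the others one by one.
One completion order for the rest: P3, P4, P5, P8, P1.
Check, step by step:
  P3: no waits; runs immediately, freeing mu8 and mu6
  run P4 (all its waits — mu6 — are resolved); releases mu11
  run P5 (all its waits — mu11 and mu8 — are resolved); releases mu16 and mu10
  run P8 (all its waits — mu16 and mu6 — are resolved); releases mu5
  run P1 (all its waits — mu16 — are resolved); releases mu3


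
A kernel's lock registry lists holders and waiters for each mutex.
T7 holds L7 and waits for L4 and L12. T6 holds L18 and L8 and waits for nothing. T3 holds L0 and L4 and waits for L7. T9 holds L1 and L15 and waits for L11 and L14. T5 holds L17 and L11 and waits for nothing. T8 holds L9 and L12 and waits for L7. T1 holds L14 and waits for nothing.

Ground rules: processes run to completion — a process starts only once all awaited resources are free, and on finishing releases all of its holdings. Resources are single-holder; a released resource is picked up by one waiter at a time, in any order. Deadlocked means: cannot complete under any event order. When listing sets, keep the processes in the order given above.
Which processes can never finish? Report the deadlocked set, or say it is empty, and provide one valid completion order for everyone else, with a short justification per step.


Deadlocked set: T7, T3 and T8.
Key observation: nobody on the ring T7 -> T3 -> T7 can start until another member finishes, which never happens; T8 is caught in further circular waits.
One completion order for the rest: T1, T5, T9, T6.
Walking it through:
  run T1 (it waits on nothing); releases L14
  run T5 (it waits on nothing); releases L17 and L11
  T9 waits on L11 and L14 — all released -> runs and releases L1 and L15
  run T6 (it waits on nothing); releases L18 and L8


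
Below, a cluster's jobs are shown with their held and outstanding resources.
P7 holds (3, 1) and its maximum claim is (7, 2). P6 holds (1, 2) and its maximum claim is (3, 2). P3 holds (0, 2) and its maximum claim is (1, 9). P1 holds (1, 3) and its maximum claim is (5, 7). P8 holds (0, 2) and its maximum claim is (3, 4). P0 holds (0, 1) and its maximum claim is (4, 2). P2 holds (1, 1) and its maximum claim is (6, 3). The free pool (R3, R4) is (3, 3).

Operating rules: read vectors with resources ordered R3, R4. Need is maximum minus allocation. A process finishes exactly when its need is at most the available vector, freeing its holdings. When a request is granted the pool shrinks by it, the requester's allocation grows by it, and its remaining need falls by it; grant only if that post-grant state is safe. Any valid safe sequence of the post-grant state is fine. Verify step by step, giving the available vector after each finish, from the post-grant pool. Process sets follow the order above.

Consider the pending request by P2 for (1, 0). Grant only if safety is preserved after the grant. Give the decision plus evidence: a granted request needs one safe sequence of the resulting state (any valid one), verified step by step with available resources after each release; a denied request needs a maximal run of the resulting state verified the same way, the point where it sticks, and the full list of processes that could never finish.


DENY — the pretend-granted state is unsafe.
Key observation: after P6, P8, P3 complete, (3, 9) is the best the pool ever gets, yet each leftover process wants more R3.
Pretend the grant happened; the run P6, P8, P3 goes as far as possible. Walking it through:
  pool = (2, 3)
  P6 needs (2, 0) <= (2, 3) -> finishes; pool += (1, 2) = (3, 5)
  P8 needs (3, 2) <= (3, 5) -> finishes; pool += (0, 2) = (3, 7)
  P3 needs (1, 7) <= (3, 7) -> finishes; pool += (0, 2) = (3, 9)
  P7 still needs (4, 1) but only (3, 9) is free — short on R3
  P1 still needs (4, 4) but only (3, 9) is free — short on R3
  P0 still needs (4, 1) but only (3, 9) is free — short on R3
  P2 still needs (4, 2) but only (3, 9) is free — short on R3
Post-grant, the permanently blocked set is P7, P1, P0 and P2.


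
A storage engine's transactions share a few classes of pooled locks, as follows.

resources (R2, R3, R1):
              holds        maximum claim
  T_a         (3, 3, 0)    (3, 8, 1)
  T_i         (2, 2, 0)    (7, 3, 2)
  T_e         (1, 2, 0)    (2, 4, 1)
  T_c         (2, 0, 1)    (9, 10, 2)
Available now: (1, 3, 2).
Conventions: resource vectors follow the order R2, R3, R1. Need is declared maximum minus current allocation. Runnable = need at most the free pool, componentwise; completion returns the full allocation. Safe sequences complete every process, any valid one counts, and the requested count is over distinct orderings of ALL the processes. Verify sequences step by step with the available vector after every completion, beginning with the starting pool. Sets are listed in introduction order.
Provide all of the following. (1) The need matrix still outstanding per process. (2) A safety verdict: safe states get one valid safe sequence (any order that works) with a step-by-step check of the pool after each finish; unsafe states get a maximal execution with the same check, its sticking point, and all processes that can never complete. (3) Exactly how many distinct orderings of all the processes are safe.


(1) Remaining need (order R2, R3, R1):
  T_a: (0, 5, 1)
  T_i: (5, 1, 2)
  T_e: (1, 2, 1)
  T_c: (7, 10, 1)
(2) SAFE, for example via the order T_e, T_a, T_i, T_c.
Key observation: at T_e the run first touches a limit — (1, 2, 1) against (1, 3, 2), exact on a resource it actually requests.
Verifying each step:
  pool = (1, 3, 2)
  T_e needs (1, 2, 1) <= (1, 3, 2) -> finishes; pool += (1, 2, 0) = (2, 5, 2)
  T_a needs (0, 5, 1) <= (2, 5, 2) -> finishes; pool += (3, 3, 0) = (5, 8, 2)
  T_i needs (5, 1, 2) <= (5, 8, 2) -> finishes; pool += (2, 2, 0) = (7, 10, 2)
  T_c needs (7, 10, 1) <= (7, 10, 2) -> finishes; pool += (2, 0, 1) = (9, 10, 3)
(3) Exactly 1 of the possible complete orderings is a safe sequence.


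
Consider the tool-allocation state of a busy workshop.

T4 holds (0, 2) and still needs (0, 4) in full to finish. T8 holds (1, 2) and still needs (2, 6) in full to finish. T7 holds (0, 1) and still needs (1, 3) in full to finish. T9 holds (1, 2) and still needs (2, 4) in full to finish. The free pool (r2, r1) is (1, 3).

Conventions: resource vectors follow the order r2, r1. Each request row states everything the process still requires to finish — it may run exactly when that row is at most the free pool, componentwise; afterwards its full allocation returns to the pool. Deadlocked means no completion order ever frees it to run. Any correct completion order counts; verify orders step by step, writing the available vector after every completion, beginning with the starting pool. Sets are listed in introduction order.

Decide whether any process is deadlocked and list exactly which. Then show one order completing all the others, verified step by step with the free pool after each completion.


Deadlocked set: T8 and T9.
Key observation: r2 is the bottleneck — with T7, T4 done the pool holds (1, 6), short of every remaining need.
One completion order for the rest: T7, T4. Verifying each step:
  pool = (1, 3)
  T7 needs (1, 3) <= (1, 3) -> finishes; pool += (0, 1) = (1, 4)
  T4 needs (0, 4) <= (1, 4) -> finishes; pool += (0, 2) = (1, 6)
The blocked processes can never fit:
  T8 still needs (2, 6) but only (1, 6) is free — short on r2
  T9 still needs (2, 4) but only (1, 6) is free — short on r2


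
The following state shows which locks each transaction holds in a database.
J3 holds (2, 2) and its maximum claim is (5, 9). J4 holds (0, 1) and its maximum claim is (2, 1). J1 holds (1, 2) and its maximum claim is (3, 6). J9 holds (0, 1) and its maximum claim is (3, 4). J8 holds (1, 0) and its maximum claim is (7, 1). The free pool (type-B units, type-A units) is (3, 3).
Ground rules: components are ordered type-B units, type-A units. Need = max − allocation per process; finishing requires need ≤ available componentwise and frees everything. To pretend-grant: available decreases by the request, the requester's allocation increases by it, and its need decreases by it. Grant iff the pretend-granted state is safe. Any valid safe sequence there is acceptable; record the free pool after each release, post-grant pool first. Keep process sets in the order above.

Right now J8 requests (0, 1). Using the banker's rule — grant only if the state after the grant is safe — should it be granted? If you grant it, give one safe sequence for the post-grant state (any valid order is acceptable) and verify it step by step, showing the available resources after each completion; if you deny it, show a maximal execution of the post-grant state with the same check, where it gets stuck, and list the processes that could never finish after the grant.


DENY — the pretend-granted state is unsafe.
Key observation: after J4, J9, J1 the pool peaks at (4, 6), and each blocked process is short somewhere: J3 on type-A units; J8 on type-B units.
Pretend the grant happened; the run J4, J9, J1 goes as far as possible. Check, step by step:
  pool = (3, 2)
  J4 needs (2, 0) <= (3, 2) -> finishes; pool += (0, 1) = (3, 3)
  J9 needs (3, 3) <= (3, 3) -> finishes; pool += (0, 1) = (3, 4)
  J1 needs (2, 4) <= (3, 4) -> finishes; pool += (1, 2) = (4, 6)
  blocked: J3 wants (3, 7), pool (4, 6) — not enough type-A units
  blocked: J8 wants (6, 0), pool (4, 6) — not enough type-B units
Post-grant, the permanently blocked set is J3 and J8.


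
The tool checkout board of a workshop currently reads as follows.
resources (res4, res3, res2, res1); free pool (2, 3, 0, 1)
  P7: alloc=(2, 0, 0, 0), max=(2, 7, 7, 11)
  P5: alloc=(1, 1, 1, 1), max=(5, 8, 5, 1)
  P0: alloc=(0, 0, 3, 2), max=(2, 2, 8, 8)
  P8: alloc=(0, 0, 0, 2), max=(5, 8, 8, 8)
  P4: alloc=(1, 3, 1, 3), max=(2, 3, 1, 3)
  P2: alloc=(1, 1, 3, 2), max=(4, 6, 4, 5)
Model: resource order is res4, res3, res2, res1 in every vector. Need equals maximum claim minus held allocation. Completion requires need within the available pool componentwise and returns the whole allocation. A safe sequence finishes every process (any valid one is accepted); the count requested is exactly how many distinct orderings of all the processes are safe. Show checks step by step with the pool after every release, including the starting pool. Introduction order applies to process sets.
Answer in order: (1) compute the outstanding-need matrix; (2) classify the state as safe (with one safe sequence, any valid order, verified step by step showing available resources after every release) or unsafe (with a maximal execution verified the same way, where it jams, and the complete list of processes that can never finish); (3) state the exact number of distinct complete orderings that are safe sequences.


(1) Remaining need (order res4, res3, res2, res1):
  P7: (0, 7, 7, 11)
  P5: (4, 7, 4, 0)
  P0: (2, 2, 5, 6)
  P8: (5, 8, 8, 6)
  P4: (1, 0, 0, 0)
  P2: (3, 5, 1, 3)
(2) SAFE, for example via the order P4, P2, P5, P0, P8, P7.
Key observation: the first exact fit in this order is P2 — it needs (3, 5, 1, 3) with (3, 6, 1, 4) free, meeting a requested resource to the last unit.
Verifying each step:
  pool = (2, 3, 0, 1)
  P4 needs (1, 0, 0, 0) <= (2, 3, 0, 1) -> finishes; pool += (1, 3, 1, 3) = (3, 6, 1, 4)
  P2 needs (3, 5, 1, 3) <= (3, 6, 1, 4) -> finishes; pool += (1, 1, 3, 2) = (4, 7, 4, 6)
  P5 needs (4, 7, 4, 0) <= (4, 7, 4, 6) -> finishes; pool += (1, 1, 1, 1) = (5, 8, 5, 7)
  P0 needs (2, 2, 5, 6) <= (5, 8, 5, 7) -> finishes; pool += (0, 0, 3, 2) = (5, 8, 8, 9)
  P8 needs (5, 8, 8, 6) <= (5, 8, 8, 9) -> finishes; pool += (0, 0, 0, 2) = (5, 8, 8, 11)
  P7 needs (0, 7, 7, 11) <= (5, 8, 8, 11) -> finishes; pool += (2, 0, 0, 0) = (7, 8, 8, 11)
(3) The exact count: 1 of the possible complete orderings is a safe sequence.


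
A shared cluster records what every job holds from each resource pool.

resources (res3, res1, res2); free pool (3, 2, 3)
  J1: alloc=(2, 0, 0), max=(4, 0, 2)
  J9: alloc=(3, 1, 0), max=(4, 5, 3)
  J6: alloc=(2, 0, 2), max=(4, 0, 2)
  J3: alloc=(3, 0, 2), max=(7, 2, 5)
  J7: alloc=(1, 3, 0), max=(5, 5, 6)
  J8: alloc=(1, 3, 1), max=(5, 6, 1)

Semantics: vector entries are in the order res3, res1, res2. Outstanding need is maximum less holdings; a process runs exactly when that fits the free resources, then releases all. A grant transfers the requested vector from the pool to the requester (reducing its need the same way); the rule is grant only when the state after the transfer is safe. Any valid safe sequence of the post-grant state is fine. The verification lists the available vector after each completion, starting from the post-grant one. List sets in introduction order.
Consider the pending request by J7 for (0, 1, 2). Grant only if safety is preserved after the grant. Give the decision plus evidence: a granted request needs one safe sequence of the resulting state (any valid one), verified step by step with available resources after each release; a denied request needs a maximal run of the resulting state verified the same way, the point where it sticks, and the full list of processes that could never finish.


DENY. Granting would leave the state unsafe.
Key observation: after J6, J1 the pool peaks at (7, 1, 3), and each blocked process is short somewhere: J9 on res1; J3 on res1; J7 on res2; J8 on res1.
Pretend the grant happened; the run J6, J1 goes as far as possible. Step-by-step check:
  pool = (3, 1, 1)
  run J6 (needs (2, 0, 0), free (3, 1, 1)); after release of (2, 0, 2) the pool is (5, 1, 3)
  run J1 (needs (2, 0, 2), free (5, 1, 3)); after release of (2, 0, 0) the pool is (7, 1, 3)
  J9 cannot run: need (1, 4, 3) vs free (7, 1, 3) (insufficient res1)
  J3 cannot run: need (4, 2, 3) vs free (7, 1, 3) (insufficient res1)
  J7 cannot run: need (4, 1, 4) vs free (7, 1, 3) (insufficient res2)
  J8 cannot run: need (4, 3, 0) vs free (7, 1, 3) (insufficient res1)
Had the request been granted, J9, J3, J7 and J8 could never finish.


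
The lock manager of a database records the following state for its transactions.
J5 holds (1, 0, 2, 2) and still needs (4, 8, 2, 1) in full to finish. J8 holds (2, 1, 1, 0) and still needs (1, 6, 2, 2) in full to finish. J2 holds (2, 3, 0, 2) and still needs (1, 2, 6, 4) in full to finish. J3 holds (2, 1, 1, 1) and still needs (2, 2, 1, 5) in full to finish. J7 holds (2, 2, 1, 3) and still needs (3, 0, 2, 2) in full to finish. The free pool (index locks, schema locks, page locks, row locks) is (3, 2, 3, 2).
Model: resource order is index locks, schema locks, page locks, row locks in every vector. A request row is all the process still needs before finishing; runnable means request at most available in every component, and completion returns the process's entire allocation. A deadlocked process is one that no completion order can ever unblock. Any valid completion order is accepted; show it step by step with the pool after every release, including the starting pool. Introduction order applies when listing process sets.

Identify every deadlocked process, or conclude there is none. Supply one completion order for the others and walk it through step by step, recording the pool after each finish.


The deadlocked set is J5, J8 and J2.
Key observation: after J7, J3 the pool peaks at (7, 5, 5, 6), and each blocked process is short somewhere: J5 on schema locks; J8 on schema locks; J2 on page locks.
The rest can finish in the order J7, J3. Walking it through:
  pool = (3, 2, 3, 2)
  run J7 (needs (3, 0, 2, 2), free (3, 2, 3, 2)); after release of (2, 2, 1, 3) the pool is (5, 4, 4, 5)
  run J3 (needs (2, 2, 1, 5), free (5, 4, 4, 5)); after release of (2, 1, 1, 1) the pool is (7, 5, 5, 6)
The blocked processes can never fit:
  J5 cannot run: need (4, 8, 2, 1) vs free (7, 5, 5, 6) (insufficient schema locks)
  J8 cannot run: need (1, 6, 2, 2) vs free (7, 5, 5, 6) (insufficient schema locks)
  J2 cannot run: need (1, 2, 6, 4) vs free (7, 5, 5, 6) (insufficient page locks)
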